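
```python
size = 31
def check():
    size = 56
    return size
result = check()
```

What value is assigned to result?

Step 1: Global size = 31.
Step 2: check() creates local size = 56, shadowing the global.
Step 3: Returns local size = 56. result = 56

The answer is 56.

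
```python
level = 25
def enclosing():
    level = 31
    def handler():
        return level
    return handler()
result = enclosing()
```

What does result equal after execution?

Step 1: level = 25 globally, but enclosing() defines level = 31 locally.
Step 2: handler() looks up level. Not in local scope, so checks enclosing scope (enclosing) and finds level = 31.
Step 3: result = 31

The answer is 31.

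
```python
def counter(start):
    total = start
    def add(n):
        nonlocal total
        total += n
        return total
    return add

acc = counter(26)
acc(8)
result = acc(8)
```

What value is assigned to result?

Step 1: counter(26) creates closure with total = 26.
Step 2: First acc(8): total = 26 + 8 = 34.
Step 3: Second acc(8): total = 34 + 8 = 42. result = 42

The answer is 42.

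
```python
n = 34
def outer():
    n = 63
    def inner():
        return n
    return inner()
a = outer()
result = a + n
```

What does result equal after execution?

Step 1: outer() has local n = 63. inner() reads from enclosing.
Step 2: outer() returns 63. Global n = 34 unchanged.
Step 3: result = 63 + 34 = 97

The answer is 97.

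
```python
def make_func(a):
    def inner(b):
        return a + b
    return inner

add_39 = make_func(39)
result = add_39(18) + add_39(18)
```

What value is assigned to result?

Step 1: add_39 captures a = 39.
Step 2: add_39(18) = 39 + 18 = 57, called twice.
Step 3: result = 57 + 57 = 114

The answer is 114.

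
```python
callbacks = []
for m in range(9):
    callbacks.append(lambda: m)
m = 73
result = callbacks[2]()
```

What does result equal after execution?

Step 1: Lambdas capture the variable m by reference, not by value.
Step 2: After the loop, m is reassigned to 73.
Step 3: callbacks[2]() looks up the current m = 73. result = 73

The answer is 73.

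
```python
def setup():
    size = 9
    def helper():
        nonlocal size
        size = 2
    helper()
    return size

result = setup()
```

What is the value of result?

Step 1: setup() sets size = 9.
Step 2: helper() uses nonlocal to reassign size = 2.
Step 3: result = 2

The answer is 2.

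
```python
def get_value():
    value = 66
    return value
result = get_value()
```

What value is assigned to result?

Step 1: get_value() defines value = 66 in its local scope.
Step 2: return value finds the local variable value = 66.
Step 3: result = 66

The answer is 66.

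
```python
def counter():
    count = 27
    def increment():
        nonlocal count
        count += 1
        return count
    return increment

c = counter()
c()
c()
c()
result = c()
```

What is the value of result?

Step 1: counter() creates closure with count = 27.
Step 2: Each c() call increments count via nonlocal. After 4 calls: 27 + 4 = 31.
Step 3: result = 31

The answer is 31.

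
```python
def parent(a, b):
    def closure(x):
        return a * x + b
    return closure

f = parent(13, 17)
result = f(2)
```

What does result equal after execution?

Step 1: parent(13, 17) captures a = 13, b = 17.
Step 2: f(2) computes 13 * 2 + 17 = 43.
Step 3: result = 43

The answer is 43.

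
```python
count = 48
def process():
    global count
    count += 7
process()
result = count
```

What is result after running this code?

Step 1: count = 48 globally.
Step 2: process() modifies global count: count += 7 = 55.
Step 3: result = 55

The answer is 55.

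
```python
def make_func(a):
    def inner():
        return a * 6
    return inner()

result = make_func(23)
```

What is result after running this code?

Step 1: make_func(23) binds parameter a = 23.
Step 2: inner() accesses a = 23 from enclosing scope.
Step 3: result = 23 * 6 = 138

The answer is 138.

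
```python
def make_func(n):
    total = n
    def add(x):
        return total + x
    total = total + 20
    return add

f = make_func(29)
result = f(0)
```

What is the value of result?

Step 1: make_func(29) sets total = 29, then total = 29 + 20 = 49.
Step 2: Closures capture by reference, so add sees total = 49.
Step 3: f(0) returns 49 + 0 = 49

The answer is 49.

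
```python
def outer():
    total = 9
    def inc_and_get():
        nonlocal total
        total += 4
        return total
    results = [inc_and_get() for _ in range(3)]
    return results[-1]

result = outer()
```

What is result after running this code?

Step 1: total = 9.
Step 2: Three calls to inc_and_get(), each adding 4.
Step 3: Last value = 9 + 4 * 3 = 21

The answer is 21.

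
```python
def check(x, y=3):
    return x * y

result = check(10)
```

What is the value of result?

Step 1: check(10) uses default y = 3.
Step 2: Returns 10 * 3 = 30.
Step 3: result = 30

The answer is 30.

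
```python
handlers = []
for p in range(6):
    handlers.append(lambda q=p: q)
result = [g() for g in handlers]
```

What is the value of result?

Step 1: Default arg q=p captures p at each iteration.
Step 2: Each lambda has its own default: 0, 1, ..., 5.
Step 3: result = [0, 1, 2, 3, 4, 5]

The answer is [0, 1, 2, 3, 4, 5].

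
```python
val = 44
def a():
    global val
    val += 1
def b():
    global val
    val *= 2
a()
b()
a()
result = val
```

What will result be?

Step 1: val = 44.
Step 2: a(): val = 44 + 1 = 45.
Step 3: b(): val = 45 * 2 = 90.
Step 4: a(): val = 90 + 1 = 91

The answer is 91.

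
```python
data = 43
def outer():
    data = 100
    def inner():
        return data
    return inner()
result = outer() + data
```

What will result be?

Step 1: Global data = 43. outer() shadows with data = 100.
Step 2: inner() returns enclosing data = 100. outer() = 100.
Step 3: result = 100 + global data (43) = 143

The answer is 143.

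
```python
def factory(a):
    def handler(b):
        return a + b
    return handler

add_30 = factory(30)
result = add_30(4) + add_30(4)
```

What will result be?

Step 1: add_30 captures a = 30.
Step 2: add_30(4) = 30 + 4 = 34, called twice.
Step 3: result = 34 + 34 = 68

The answer is 68.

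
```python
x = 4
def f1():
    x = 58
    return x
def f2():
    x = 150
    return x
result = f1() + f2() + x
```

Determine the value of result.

Step 1: Each function shadows global x with its own local.
Step 2: f1() returns 58, f2() returns 150.
Step 3: Global x = 4 is unchanged. result = 58 + 150 + 4 = 212

The answer is 212.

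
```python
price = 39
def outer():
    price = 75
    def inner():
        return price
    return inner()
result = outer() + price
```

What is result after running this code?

Step 1: Global price = 39. outer() shadows with price = 75.
Step 2: inner() returns enclosing price = 75. outer() = 75.
Step 3: result = 75 + global price (39) = 114

The answer is 114.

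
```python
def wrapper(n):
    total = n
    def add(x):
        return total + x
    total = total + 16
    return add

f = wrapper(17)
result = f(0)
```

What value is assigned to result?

Step 1: wrapper(17) sets total = 17, then total = 17 + 16 = 33.
Step 2: Closures capture by reference, so add sees total = 33.
Step 3: f(0) returns 33 + 0 = 33

The answer is 33.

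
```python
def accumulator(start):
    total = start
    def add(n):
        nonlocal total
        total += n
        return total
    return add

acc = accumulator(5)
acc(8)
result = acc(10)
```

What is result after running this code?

Step 1: accumulator(5) creates closure with total = 5.
Step 2: First acc(8): total = 5 + 8 = 13.
Step 3: Second acc(10): total = 13 + 10 = 23. result = 23

The answer is 23.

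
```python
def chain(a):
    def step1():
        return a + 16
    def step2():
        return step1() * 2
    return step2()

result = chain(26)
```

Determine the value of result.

Step 1: chain(26) captures a = 26.
Step 2: step2() calls step1() which returns 26 + 16 = 42.
Step 3: step2() returns 42 * 2 = 84

The answer is 84.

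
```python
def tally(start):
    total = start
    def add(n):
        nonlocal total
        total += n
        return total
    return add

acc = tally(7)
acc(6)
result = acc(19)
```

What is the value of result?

Step 1: tally(7) creates closure with total = 7.
Step 2: First acc(6): total = 7 + 6 = 13.
Step 3: Second acc(19): total = 13 + 19 = 32. result = 32

The answer is 32.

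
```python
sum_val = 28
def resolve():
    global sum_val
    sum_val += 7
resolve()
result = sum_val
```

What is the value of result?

Step 1: sum_val = 28 globally.
Step 2: resolve() modifies global sum_val: sum_val += 7 = 35.
Step 3: result = 35

The answer is 35.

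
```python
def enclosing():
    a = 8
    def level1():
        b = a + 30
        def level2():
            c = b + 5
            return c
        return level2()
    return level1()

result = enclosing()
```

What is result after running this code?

Step 1: a = 8. b = a + 30 = 38.
Step 2: c = b + 5 = 38 + 5 = 43.
Step 3: result = 43

The answer is 43.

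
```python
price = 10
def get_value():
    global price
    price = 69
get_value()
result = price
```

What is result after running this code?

Step 1: price = 10 globally.
Step 2: get_value() declares global price and sets it to 69.
Step 3: After get_value(), global price = 69. result = 69

The answer is 69.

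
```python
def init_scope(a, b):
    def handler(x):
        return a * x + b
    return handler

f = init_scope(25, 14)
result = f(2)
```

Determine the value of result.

Step 1: init_scope(25, 14) captures a = 25, b = 14.
Step 2: f(2) computes 25 * 2 + 14 = 64.
Step 3: result = 64

The answer is 64.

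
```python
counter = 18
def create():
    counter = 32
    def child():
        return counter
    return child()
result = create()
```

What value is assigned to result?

Step 1: counter = 18 globally, but create() defines counter = 32 locally.
Step 2: child() looks up counter. Not in local scope, so checks enclosing scope (create) and finds counter = 32.
Step 3: result = 32

The answer is 32.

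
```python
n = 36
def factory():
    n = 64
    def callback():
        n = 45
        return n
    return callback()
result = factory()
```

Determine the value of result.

Step 1: Three scopes define n: global (36), factory (64), callback (45).
Step 2: callback() has its own local n = 45, which shadows both enclosing and global.
Step 3: result = 45 (local wins in LEGB)

The answer is 45.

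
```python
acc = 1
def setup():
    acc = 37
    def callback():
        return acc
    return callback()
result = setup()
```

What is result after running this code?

Step 1: acc = 1 globally, but setup() defines acc = 37 locally.
Step 2: callback() looks up acc. Not in local scope, so checks enclosing scope (setup) and finds acc = 37.
Step 3: result = 37

The answer is 37.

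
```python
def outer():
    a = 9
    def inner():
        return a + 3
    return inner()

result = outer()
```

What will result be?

Step 1: outer() defines a = 9.
Step 2: inner() reads a = 9 from enclosing scope, returns 9 + 3 = 12.
Step 3: result = 12

The answer is 12.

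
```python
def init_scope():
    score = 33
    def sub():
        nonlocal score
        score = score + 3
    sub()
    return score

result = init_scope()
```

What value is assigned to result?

Step 1: init_scope() sets score = 33.
Step 2: sub() uses nonlocal to modify score in init_scope's scope: score = 33 + 3 = 36.
Step 3: init_scope() returns the modified score = 36

The answer is 36.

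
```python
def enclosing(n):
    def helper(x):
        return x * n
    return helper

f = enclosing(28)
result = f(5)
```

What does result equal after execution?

Step 1: enclosing(28) creates a closure capturing n = 28.
Step 2: f(5) computes 5 * 28 = 140.
Step 3: result = 140

The answer is 140.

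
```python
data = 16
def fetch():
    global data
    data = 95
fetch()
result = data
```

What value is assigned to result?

Step 1: data = 16 globally.
Step 2: fetch() declares global data and sets it to 95.
Step 3: After fetch(), global data = 95. result = 95

The answer is 95.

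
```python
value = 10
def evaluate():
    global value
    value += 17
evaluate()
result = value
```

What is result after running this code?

Step 1: value = 10 globally.
Step 2: evaluate() modifies global value: value += 17 = 27.
Step 3: result = 27

The answer is 27.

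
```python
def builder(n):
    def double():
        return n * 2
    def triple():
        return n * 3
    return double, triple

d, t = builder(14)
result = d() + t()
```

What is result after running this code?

Step 1: Both closures capture the same n = 14.
Step 2: d() = 14 * 2 = 28, t() = 14 * 3 = 42.
Step 3: result = 28 + 42 = 70

The answer is 70.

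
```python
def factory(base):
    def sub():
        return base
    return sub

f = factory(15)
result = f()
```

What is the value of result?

Step 1: factory(15) creates closure capturing base = 15.
Step 2: f() returns the captured base = 15.
Step 3: result = 15

The answer is 15.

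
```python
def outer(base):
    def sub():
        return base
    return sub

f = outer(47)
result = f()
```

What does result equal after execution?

Step 1: outer(47) creates closure capturing base = 47.
Step 2: f() returns the captured base = 47.
Step 3: result = 47

The answer is 47.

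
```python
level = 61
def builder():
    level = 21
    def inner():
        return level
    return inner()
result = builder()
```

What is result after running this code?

Step 1: level = 61 globally, but builder() defines level = 21 locally.
Step 2: inner() looks up level. Not in local scope, so checks enclosing scope (builder) and finds level = 21.
Step 3: result = 21

The answer is 21.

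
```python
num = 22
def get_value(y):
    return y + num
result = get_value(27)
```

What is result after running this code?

Step 1: num = 22 is defined globally.
Step 2: get_value(27) uses parameter y = 27 and looks up num from global scope = 22.
Step 3: result = 27 + 22 = 49

The answer is 49.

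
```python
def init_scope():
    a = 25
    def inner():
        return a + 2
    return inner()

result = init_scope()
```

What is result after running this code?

Step 1: init_scope() defines a = 25.
Step 2: inner() reads a = 25 from enclosing scope, returns 25 + 2 = 27.
Step 3: result = 27

The answer is 27.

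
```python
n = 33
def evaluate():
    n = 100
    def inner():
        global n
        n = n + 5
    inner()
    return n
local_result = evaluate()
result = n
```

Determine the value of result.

Step 1: Global n = 33. evaluate() creates local n = 100.
Step 2: inner() declares global n and adds 5: global n = 33 + 5 = 38.
Step 3: evaluate() returns its local n = 100 (unaffected by inner).
Step 4: result = global n = 38

The answer is 38.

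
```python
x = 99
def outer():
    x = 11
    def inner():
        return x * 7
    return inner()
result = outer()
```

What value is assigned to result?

Step 1: outer() shadows global x with x = 11.
Step 2: inner() finds x = 11 in enclosing scope, computes 11 * 7 = 77.
Step 3: result = 77

The answer is 77.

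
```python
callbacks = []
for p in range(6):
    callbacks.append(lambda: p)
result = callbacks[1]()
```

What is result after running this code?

Step 1: The loop creates 6 lambdas, all referencing the same variable p.
Step 2: After the loop, p = 5 (final value).
Step 3: callbacks[1]() looks up p at call time and finds 5. This is the late binding gotcha. result = 5

The answer is 5.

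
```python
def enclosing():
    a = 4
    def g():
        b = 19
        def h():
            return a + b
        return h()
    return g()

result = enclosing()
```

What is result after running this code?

Step 1: enclosing() defines a = 4. g() defines b = 19.
Step 2: h() accesses both from enclosing scopes: a = 4, b = 19.
Step 3: result = 4 + 19 = 23

The answer is 23.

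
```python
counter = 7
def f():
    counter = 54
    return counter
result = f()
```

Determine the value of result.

Step 1: Global counter = 7.
Step 2: f() creates local counter = 54, shadowing the global.
Step 3: Returns local counter = 54. result = 54

The answer is 54.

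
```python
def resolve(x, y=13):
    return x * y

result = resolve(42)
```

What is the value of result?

Step 1: resolve(42) uses default y = 13.
Step 2: Returns 42 * 13 = 546.
Step 3: result = 546

The answer is 546.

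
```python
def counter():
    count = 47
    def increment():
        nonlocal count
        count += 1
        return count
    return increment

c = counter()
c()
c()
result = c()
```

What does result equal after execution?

Step 1: counter() creates closure with count = 47.
Step 2: Each c() call increments count via nonlocal. After 3 calls: 47 + 3 = 50.
Step 3: result = 50

The answer is 50.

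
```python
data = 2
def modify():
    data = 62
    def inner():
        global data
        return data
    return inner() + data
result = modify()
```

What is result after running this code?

Step 1: Global data = 2. modify() shadows with local data = 62.
Step 2: inner() uses global keyword, so inner() returns global data = 2.
Step 3: modify() returns 2 + 62 = 64

The answer is 64.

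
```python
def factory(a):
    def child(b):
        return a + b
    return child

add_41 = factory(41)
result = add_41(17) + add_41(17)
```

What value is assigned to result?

Step 1: add_41 captures a = 41.
Step 2: add_41(17) = 41 + 17 = 58, called twice.
Step 3: result = 58 + 58 = 116

The answer is 116.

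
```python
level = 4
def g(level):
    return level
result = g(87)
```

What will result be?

Step 1: Global level = 4.
Step 2: g(87) takes parameter level = 87, which shadows the global.
Step 3: result = 87

The answer is 87.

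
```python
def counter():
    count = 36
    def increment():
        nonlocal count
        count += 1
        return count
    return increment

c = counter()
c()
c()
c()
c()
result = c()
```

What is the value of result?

Step 1: counter() creates closure with count = 36.
Step 2: Each c() call increments count via nonlocal. After 5 calls: 36 + 5 = 41.
Step 3: result = 41

The answer is 41.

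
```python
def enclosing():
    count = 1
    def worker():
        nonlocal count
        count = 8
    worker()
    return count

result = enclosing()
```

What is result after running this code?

Step 1: enclosing() sets count = 1.
Step 2: worker() uses nonlocal to reassign count = 8.
Step 3: result = 8

The answer is 8.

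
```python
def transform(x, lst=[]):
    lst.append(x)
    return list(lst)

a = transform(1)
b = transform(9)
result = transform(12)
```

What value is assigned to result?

Step 1: Default list is shared. list() creates copies for return values.
Step 2: Internal list grows: [1] -> [1, 9] -> [1, 9, 12].
Step 3: result = [1, 9, 12]

The answer is [1, 9, 12].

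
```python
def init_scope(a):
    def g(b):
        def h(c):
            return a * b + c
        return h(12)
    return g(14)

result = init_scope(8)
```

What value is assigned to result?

Step 1: a = 8, b = 14, c = 12.
Step 2: h() computes a * b + c = 8 * 14 + 12 = 124.
Step 3: result = 124

The answer is 124.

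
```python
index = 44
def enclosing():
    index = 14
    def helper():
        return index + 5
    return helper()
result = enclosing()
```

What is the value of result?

Step 1: enclosing() shadows global index with index = 14.
Step 2: helper() finds index = 14 in enclosing scope, computes 14 + 5 = 19.
Step 3: result = 19

The answer is 19.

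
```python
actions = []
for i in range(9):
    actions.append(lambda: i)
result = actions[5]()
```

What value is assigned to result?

Step 1: The loop creates 9 lambdas, all referencing the same variable i.
Step 2: After the loop, i = 8 (final value).
Step 3: actions[5]() looks up i at call time and finds 8. This is the late binding gotcha. result = 8

The answer is 8.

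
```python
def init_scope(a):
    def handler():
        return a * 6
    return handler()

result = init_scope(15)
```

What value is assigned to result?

Step 1: init_scope(15) binds parameter a = 15.
Step 2: handler() accesses a = 15 from enclosing scope.
Step 3: result = 15 * 6 = 90

The answer is 90.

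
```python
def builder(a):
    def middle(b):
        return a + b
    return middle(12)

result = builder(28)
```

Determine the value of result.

Step 1: builder(28) passes a = 28.
Step 2: middle(12) has b = 12, reads a = 28 from enclosing.
Step 3: result = 28 + 12 = 40

The answer is 40.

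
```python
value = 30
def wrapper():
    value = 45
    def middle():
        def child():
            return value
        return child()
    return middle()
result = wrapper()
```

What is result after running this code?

Step 1: wrapper() defines value = 45. middle() and child() have no local value.
Step 2: child() checks local (none), enclosing middle() (none), enclosing wrapper() and finds value = 45.
Step 3: result = 45

The answer is 45.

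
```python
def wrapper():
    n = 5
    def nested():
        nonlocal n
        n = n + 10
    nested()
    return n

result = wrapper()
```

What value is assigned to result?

Step 1: wrapper() sets n = 5.
Step 2: nested() uses nonlocal to modify n in wrapper's scope: n = 5 + 10 = 15.
Step 3: wrapper() returns the modified n = 15

The answer is 15.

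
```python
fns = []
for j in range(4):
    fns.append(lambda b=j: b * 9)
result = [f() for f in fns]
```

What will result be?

Step 1: Default arg b=j captures j at each iteration.
Step 2: fns[k] has b defaulting to k, returns k * 9.
Step 3: result = [0, 9, 18, 27]

The answer is [0, 9, 18, 27].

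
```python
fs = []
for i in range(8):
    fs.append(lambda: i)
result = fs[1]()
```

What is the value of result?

Step 1: The loop creates 8 lambdas, all referencing the same variable i.
Step 2: After the loop, i = 7 (final value).
Step 3: fs[1]() looks up i at call time and finds 7. This is the late binding gotcha. result = 7

The answer is 7.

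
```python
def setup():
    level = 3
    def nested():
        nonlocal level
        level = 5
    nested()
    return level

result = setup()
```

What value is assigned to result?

Step 1: setup() sets level = 3.
Step 2: nested() uses nonlocal to reassign level = 5.
Step 3: result = 5

The answer is 5.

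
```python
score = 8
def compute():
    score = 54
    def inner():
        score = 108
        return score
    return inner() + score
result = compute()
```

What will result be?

Step 1: compute() has local score = 54. inner() has local score = 108.
Step 2: inner() returns its local score = 108.
Step 3: compute() returns 108 + its own score (54) = 162

The answer is 162.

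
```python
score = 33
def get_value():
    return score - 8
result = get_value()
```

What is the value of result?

Step 1: score = 33 is defined globally.
Step 2: get_value() looks up score from global scope = 33, then computes 33 - 8 = 25.
Step 3: result = 25

The answer is 25.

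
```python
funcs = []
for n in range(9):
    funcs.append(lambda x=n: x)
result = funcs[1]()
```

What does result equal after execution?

Step 1: Default argument x=n captures n's value at each iteration.
Step 2: funcs[1] captured x = 1 when n was 1.
Step 3: result = 1

The answer is 1.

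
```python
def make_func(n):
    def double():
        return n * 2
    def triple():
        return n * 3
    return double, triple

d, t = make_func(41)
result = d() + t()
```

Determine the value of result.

Step 1: Both closures capture the same n = 41.
Step 2: d() = 41 * 2 = 82, t() = 41 * 3 = 123.
Step 3: result = 82 + 123 = 205

The answer is 205.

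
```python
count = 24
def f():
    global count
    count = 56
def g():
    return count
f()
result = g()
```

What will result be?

Step 1: count = 24.
Step 2: f() sets global count = 56.
Step 3: g() reads global count = 56. result = 56

The answer is 56.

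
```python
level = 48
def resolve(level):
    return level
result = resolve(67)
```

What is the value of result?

Step 1: Global level = 48.
Step 2: resolve(67) takes parameter level = 67, which shadows the global.
Step 3: result = 67

The answer is 67.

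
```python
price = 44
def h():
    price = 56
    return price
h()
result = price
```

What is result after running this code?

Step 1: Global price = 44.
Step 2: h() creates local price = 56 (shadow, not modification).
Step 3: After h() returns, global price is unchanged. result = 44

The answer is 44.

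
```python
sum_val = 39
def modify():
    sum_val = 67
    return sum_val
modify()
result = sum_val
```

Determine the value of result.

Step 1: Global sum_val = 39.
Step 2: modify() creates local sum_val = 67 (shadow, not modification).
Step 3: After modify() returns, global sum_val is unchanged. result = 39

The answer is 39.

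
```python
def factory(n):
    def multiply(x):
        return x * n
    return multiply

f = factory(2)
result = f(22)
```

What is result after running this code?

Step 1: factory(2) returns multiply closure with n = 2.
Step 2: f(22) computes 22 * 2 = 44.
Step 3: result = 44

The answer is 44.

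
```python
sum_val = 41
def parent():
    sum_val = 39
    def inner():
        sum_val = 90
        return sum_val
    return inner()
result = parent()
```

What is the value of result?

Step 1: Three scopes define sum_val: global (41), parent (39), inner (90).
Step 2: inner() has its own local sum_val = 90, which shadows both enclosing and global.
Step 3: result = 90 (local wins in LEGB)

The answer is 90.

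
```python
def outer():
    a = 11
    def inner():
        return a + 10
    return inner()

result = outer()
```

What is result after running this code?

Step 1: outer() defines a = 11.
Step 2: inner() reads a = 11 from enclosing scope, returns 11 + 10 = 21.
Step 3: result = 21

The answer is 21.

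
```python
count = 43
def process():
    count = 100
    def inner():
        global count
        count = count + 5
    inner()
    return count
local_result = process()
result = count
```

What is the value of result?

Step 1: Global count = 43. process() creates local count = 100.
Step 2: inner() declares global count and adds 5: global count = 43 + 5 = 48.
Step 3: process() returns its local count = 100 (unaffected by inner).
Step 4: result = global count = 48

The answer is 48.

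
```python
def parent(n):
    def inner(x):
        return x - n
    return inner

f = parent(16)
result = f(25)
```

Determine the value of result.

Step 1: parent(16) creates a closure capturing n = 16.
Step 2: f(25) computes 25 - 16 = 9.
Step 3: result = 9

The answer is 9.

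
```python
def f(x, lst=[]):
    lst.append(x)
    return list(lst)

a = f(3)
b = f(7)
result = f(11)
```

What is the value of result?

Step 1: Default list is shared. list() creates copies for return values.
Step 2: Internal list grows: [3] -> [3, 7] -> [3, 7, 11].
Step 3: result = [3, 7, 11]

The answer is [3, 7, 11].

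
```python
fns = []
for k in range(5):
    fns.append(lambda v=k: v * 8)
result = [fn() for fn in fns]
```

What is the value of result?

Step 1: Default arg v=k captures k at each iteration.
Step 2: fns[k] has v defaulting to k, returns k * 8.
Step 3: result = [0, 8, 16, 24, 32]

The answer is [0, 8, 16, 24, 32].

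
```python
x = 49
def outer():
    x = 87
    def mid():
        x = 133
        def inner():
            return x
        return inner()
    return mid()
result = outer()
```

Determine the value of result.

Step 1: Three levels of shadowing: global 49, outer 87, mid 133.
Step 2: inner() finds x = 133 in enclosing mid() scope.
Step 3: result = 133

The answer is 133.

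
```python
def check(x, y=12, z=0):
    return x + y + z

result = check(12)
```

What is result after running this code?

Step 1: check(12) uses defaults y = 12, z = 0.
Step 2: Returns 12 + 12 + 0 = 24.
Step 3: result = 24

The answer is 24.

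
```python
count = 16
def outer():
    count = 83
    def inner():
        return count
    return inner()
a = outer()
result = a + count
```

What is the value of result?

Step 1: outer() has local count = 83. inner() reads from enclosing.
Step 2: outer() returns 83. Global count = 16 unchanged.
Step 3: result = 83 + 16 = 99

The answer is 99.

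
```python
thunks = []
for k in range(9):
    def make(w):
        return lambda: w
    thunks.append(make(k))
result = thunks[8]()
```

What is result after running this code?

Step 1: make(k) creates a new scope capturing w = k at call time.
Step 2: thunks[8] = make(8), so its lambda captures w = 8.
Step 3: result = 8 (closure factory fixes late binding)

The answer is 8.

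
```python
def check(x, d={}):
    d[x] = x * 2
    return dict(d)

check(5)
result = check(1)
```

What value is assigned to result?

Step 1: Mutable default dict is shared across calls.
Step 2: First call adds 5: 10. Second call adds 1: 2.
Step 3: result = {5: 10, 1: 2}

The answer is {5: 10, 1: 2}.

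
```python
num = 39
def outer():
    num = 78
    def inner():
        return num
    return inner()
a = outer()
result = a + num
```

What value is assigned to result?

Step 1: outer() has local num = 78. inner() reads from enclosing.
Step 2: outer() returns 78. Global num = 39 unchanged.
Step 3: result = 78 + 39 = 117

The answer is 117.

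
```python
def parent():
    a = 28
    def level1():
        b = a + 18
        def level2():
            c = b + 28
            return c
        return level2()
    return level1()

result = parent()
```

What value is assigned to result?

Step 1: a = 28. b = a + 18 = 46.
Step 2: c = b + 28 = 46 + 28 = 74.
Step 3: result = 74

The answer is 74.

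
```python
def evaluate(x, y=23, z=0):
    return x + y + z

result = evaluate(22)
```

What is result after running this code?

Step 1: evaluate(22) uses defaults y = 23, z = 0.
Step 2: Returns 22 + 23 + 0 = 45.
Step 3: result = 45

The answer is 45.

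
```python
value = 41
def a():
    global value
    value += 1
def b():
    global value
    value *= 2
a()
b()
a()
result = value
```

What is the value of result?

Step 1: value = 41.
Step 2: a(): value = 41 + 1 = 42.
Step 3: b(): value = 42 * 2 = 84.
Step 4: a(): value = 84 + 1 = 85

The answer is 85.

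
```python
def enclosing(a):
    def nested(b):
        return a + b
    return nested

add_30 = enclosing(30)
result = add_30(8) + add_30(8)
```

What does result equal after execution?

Step 1: add_30 captures a = 30.
Step 2: add_30(8) = 30 + 8 = 38, called twice.
Step 3: result = 38 + 38 = 76

The answer is 76.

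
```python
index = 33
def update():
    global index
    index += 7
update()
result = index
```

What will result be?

Step 1: index = 33 globally.
Step 2: update() modifies global index: index += 7 = 40.
Step 3: result = 40

The answer is 40.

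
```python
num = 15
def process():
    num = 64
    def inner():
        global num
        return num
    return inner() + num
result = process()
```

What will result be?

Step 1: Global num = 15. process() shadows with local num = 64.
Step 2: inner() uses global keyword, so inner() returns global num = 15.
Step 3: process() returns 15 + 64 = 79

The answer is 79.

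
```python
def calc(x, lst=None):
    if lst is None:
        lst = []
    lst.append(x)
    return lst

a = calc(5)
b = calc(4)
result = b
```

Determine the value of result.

Step 1: None default with guard creates a NEW list each call.
Step 2: a = [5] (fresh list). b = [4] (another fresh list).
Step 3: result = [4] (this is the fix for mutable default)

The answer is [4].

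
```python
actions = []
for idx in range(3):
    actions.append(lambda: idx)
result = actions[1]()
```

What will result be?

Step 1: The loop creates 3 lambdas, all referencing the same variable idx.
Step 2: After the loop, idx = 2 (final value).
Step 3: actions[1]() looks up idx at call time and finds 2. This is the late binding gotcha. result = 2

The answer is 2.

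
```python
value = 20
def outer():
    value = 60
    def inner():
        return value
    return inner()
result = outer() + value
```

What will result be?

Step 1: Global value = 20. outer() shadows with value = 60.
Step 2: inner() returns enclosing value = 60. outer() = 60.
Step 3: result = 60 + global value (20) = 80

The answer is 80.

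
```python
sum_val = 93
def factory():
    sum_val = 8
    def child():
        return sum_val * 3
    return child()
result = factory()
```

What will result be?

Step 1: factory() shadows global sum_val with sum_val = 8.
Step 2: child() finds sum_val = 8 in enclosing scope, computes 8 * 3 = 24.
Step 3: result = 24

The answer is 24.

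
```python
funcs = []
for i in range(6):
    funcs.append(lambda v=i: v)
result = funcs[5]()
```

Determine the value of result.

Step 1: Default argument v=i captures i's value at each iteration.
Step 2: funcs[5] captured v = 5 when i was 5.
Step 3: result = 5

The answer is 5.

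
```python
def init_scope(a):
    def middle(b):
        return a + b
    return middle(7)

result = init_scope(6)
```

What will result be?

Step 1: init_scope(6) passes a = 6.
Step 2: middle(7) has b = 7, reads a = 6 from enclosing.
Step 3: result = 6 + 7 = 13

The answer is 13.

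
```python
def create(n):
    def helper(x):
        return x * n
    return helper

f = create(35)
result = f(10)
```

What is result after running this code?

Step 1: create(35) creates a closure capturing n = 35.
Step 2: f(10) computes 10 * 35 = 350.
Step 3: result = 350

The answer is 350.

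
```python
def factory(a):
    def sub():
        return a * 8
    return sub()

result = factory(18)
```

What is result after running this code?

Step 1: factory(18) binds parameter a = 18.
Step 2: sub() accesses a = 18 from enclosing scope.
Step 3: result = 18 * 8 = 144

The answer is 144.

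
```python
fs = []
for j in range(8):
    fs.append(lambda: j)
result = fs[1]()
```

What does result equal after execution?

Step 1: The loop creates 8 lambdas, all referencing the same variable j.
Step 2: After the loop, j = 7 (final value).
Step 3: fs[1]() looks up j at call time and finds 7. This is the late binding gotcha. result = 7

The answer is 7.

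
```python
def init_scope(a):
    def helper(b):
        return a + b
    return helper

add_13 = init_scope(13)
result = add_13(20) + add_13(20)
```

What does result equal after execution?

Step 1: add_13 captures a = 13.
Step 2: add_13(20) = 13 + 20 = 33, called twice.
Step 3: result = 33 + 33 = 66

The answer is 66.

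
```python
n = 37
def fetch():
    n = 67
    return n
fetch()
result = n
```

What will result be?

Step 1: Global n = 37.
Step 2: fetch() creates local n = 67 (shadow, not modification).
Step 3: After fetch() returns, global n is unchanged. result = 37

The answer is 37.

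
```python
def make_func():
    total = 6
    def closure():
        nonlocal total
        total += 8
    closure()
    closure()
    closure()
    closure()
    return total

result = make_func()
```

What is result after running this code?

Step 1: total starts at 6.
Step 2: closure() is called 4 times, each adding 8.
Step 3: total = 6 + 8 * 4 = 38

The answer is 38.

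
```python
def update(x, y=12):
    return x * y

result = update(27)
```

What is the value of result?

Step 1: update(27) uses default y = 12.
Step 2: Returns 27 * 12 = 324.
Step 3: result = 324

The answer is 324.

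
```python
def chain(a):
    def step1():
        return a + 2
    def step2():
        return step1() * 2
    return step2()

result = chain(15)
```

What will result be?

Step 1: chain(15) captures a = 15.
Step 2: step2() calls step1() which returns 15 + 2 = 17.
Step 3: step2() returns 17 * 2 = 34

The answer is 34.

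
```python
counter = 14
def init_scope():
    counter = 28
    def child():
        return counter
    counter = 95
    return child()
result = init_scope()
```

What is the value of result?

Step 1: init_scope() sets counter = 28, then later counter = 95.
Step 2: child() is called after counter is reassigned to 95. Closures capture variables by reference, not by value.
Step 3: result = 95

The answer is 95.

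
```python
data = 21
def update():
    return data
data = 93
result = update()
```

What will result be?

Step 1: data is first set to 21, then reassigned to 93.
Step 2: update() is called after the reassignment, so it looks up the current global data = 93.
Step 3: result = 93

The answer is 93.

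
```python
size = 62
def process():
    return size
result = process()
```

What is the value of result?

Step 1: size = 62 is defined in the global scope.
Step 2: process() looks up size. No local size exists, so Python checks the global scope via LEGB rule and finds size = 62.
Step 3: result = 62

The answer is 62.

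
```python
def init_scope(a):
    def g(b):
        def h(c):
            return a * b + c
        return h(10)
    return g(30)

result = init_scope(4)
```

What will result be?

Step 1: a = 4, b = 30, c = 10.
Step 2: h() computes a * b + c = 4 * 30 + 10 = 130.
Step 3: result = 130

The answer is 130.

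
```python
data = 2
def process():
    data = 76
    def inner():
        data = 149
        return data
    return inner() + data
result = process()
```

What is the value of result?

Step 1: process() has local data = 76. inner() has local data = 149.
Step 2: inner() returns its local data = 149.
Step 3: process() returns 149 + its own data (76) = 225

The answer is 225.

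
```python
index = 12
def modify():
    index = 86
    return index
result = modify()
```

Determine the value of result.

Step 1: Global index = 12.
Step 2: modify() creates local index = 86, shadowing the global.
Step 3: Returns local index = 86. result = 86

The answer is 86.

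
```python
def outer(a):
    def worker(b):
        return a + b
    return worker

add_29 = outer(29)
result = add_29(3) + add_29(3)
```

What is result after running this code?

Step 1: add_29 captures a = 29.
Step 2: add_29(3) = 29 + 3 = 32, called twice.
Step 3: result = 32 + 32 = 64

The answer is 64.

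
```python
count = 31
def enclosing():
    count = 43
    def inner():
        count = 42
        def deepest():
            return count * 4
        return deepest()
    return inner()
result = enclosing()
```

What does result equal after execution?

Step 1: deepest() looks up count through LEGB: not local, finds count = 42 in enclosing inner().
Step 2: Returns 42 * 4 = 168.
Step 3: result = 168

The answer is 168.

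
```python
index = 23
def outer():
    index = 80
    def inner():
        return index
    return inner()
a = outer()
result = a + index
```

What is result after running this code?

Step 1: outer() has local index = 80. inner() reads from enclosing.
Step 2: outer() returns 80. Global index = 23 unchanged.
Step 3: result = 80 + 23 = 103

The answer is 103.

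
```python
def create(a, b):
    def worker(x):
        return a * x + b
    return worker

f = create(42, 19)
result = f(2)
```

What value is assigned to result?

Step 1: create(42, 19) captures a = 42, b = 19.
Step 2: f(2) computes 42 * 2 + 19 = 103.
Step 3: result = 103

The answer is 103.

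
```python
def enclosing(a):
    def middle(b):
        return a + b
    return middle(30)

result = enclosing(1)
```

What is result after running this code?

Step 1: enclosing(1) passes a = 1.
Step 2: middle(30) has b = 30, reads a = 1 from enclosing.
Step 3: result = 1 + 30 = 31

The answer is 31.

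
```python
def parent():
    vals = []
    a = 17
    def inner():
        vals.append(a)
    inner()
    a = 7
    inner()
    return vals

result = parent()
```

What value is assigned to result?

Step 1: a = 17. inner() appends current a to vals.
Step 2: First inner(): appends 17. Then a = 7.
Step 3: Second inner(): appends 7 (closure sees updated a). result = [17, 7]

The answer is [17, 7].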